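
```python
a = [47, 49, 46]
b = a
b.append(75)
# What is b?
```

After line 1: a = [47, 49, 46]
After line 2 (b = a is an alias, same object): a = [47, 49, 46], b = [47, 49, 46]
After line 3 (b.append mutates the shared list): a = [47, 49, 46, 75], b = [47, 49, 46, 75]

[47, 49, 46, 75]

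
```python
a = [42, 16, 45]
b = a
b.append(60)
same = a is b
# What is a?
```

After line 1: a = [42, 16, 45]
After line 2 (b = a is an alias, same object): a = [42, 16, 45], b = [42, 16, 45]
After line 3 (b.append mutates the shared list): a = [42, 16, 45, 60], b = [42, 16, 45, 60]
After line 4 (same = a is b; same object -> True): same = True

[42, 16, 45, 60]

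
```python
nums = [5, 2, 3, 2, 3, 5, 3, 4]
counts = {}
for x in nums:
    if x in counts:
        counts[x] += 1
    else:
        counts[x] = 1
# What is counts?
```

Initial: counts = {}, nums = [5, 2, 3, 2, 3, 5, 3, 4]
See 5: counts = {5: 1}
See 2: counts = {5: 1, 2: 1}
See 3: counts = {5: 1, 2: 1, 3: 1}
See 2: counts = {5: 1, 2: 2, 3: 1}
See 3: counts = {5: 1, 2: 2, 3: 2}
See 5: counts = {5: 2, 2: 2, 3: 2}
See 3: counts = {5: 2, 2: 2, 3: 3}
See 4: counts = {5: 2, 2: 2, 3: 3, 4: 1}

{5: 2, 2: 2, 3: 3, 4: 1}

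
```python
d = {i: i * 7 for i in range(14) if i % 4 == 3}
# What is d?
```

{3: 21, 7: 49, 11: 77}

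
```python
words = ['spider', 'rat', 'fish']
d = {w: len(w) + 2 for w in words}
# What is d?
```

{'spider': 8, 'rat': 5, 'fish': 6}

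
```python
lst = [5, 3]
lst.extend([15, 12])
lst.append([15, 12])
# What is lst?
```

After line 1: lst = [5, 3]
After line 2 (extend unpacks [15, 12]): lst = [5, 3, 15, 12]
After line 3 (append adds [15, 12] as single element): lst = [5, 3, 15, 12, [15, 12]]

[5, 3, 15, 12, [15, 12]]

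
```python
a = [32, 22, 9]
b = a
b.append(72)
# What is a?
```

After line 1: a = [32, 22, 9]
After line 2 (b = a is an alias, same object): a = [32, 22, 9], b = [32, 22, 9]
After line 3 (b.append mutates the shared list): a = [32, 22, 9, 72], b = [32, 22, 9, 72]

[32, 22, 9, 72]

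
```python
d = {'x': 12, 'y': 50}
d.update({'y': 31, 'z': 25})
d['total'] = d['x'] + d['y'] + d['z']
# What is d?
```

After line 1: d = {'x': 12, 'y': 50}
After line 2 (y overwritten, z added): d = {'x': 12, 'y': 31, 'z': 25}
After line 3 (total = 12 + 31 + 25 = 68): d = {'x': 12, 'y': 31, 'z': 25, 'total': 68}

{'x': 12, 'y': 31, 'z': 25, 'total': 68}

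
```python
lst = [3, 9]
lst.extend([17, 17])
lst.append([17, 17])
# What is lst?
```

After line 1: lst = [3, 9]
After line 2 (extend unpacks [17, 17]): lst = [3, 9, 17, 17]
After line 3 (append adds [17, 17] as single element): lst = [3, 9, 17, 17, [17, 17]]

[3, 9, 17, 17, [17, 17]]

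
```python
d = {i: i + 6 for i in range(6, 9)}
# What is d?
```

{6: 12, 7: 13, 8: 14}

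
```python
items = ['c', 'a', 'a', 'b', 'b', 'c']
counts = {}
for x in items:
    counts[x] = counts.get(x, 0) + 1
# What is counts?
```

Initial: counts = {}, items = ['c', 'a', 'a', 'b', 'b', 'c']
See 'c': counts = {'c': 1}
See 'a': counts = {'c': 1, 'a': 1}
See 'a': counts = {'c': 1, 'a': 2}
See 'b': counts = {'c': 1, 'a': 2, 'b': 1}
See 'b': counts = {'c': 1, 'a': 2, 'b': 2}
See 'c': counts = {'c': 2, 'a': 2, 'b': 2}

{'c': 2, 'a': 2, 'b': 2}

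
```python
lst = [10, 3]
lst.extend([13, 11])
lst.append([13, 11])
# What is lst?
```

After line 1: lst = [10, 3]
After line 2 (extend unpacks [13, 11]): lst = [10, 3, 13, 11]
After line 3 (append adds [13, 11] as single element): lst = [10, 3, 13, 11, [13, 11]]

[10, 3, 13, 11, [13, 11]]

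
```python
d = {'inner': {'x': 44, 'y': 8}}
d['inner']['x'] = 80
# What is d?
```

After line 1: d = {'inner': {'x': 44, 'y': 8}}
After line 2 (inner x overwritten): d = {'inner': {'x': 80, 'y': 8}}

{'inner': {'x': 80, 'y': 8}}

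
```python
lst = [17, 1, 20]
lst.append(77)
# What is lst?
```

[17, 1, 20, 77]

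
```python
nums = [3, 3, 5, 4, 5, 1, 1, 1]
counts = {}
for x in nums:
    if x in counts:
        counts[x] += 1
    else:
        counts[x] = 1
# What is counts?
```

Initial: counts = {}, nums = [3, 3, 5, 4, 5, 1, 1, 1]
See 3: counts = {3: 1}
See 3: counts = {3: 2}
See 5: counts = {3: 2, 5: 1}
See 4: counts = {3: 2, 5: 1, 4: 1}
See 5: counts = {3: 2, 5: 2, 4: 1}
See 1: counts = {3: 2, 5: 2, 4: 1, 1: 1}
See 1: counts = {3: 2, 5: 2, 4: 1, 1: 2}
See 1: counts = {3: 2, 5: 2, 4: 1, 1: 3}

{3: 2, 5: 2, 4: 1, 1: 3}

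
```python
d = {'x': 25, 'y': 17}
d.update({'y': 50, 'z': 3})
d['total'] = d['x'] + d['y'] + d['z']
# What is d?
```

After line 1: d = {'x': 25, 'y': 17}
After line 2 (y overwritten, z added): d = {'x': 25, 'y': 50, 'z': 3}
After line 3 (total = 25 + 50 + 3 = 78): d = {'x': 25, 'y': 50, 'z': 3, 'total': 78}

{'x': 25, 'y': 50, 'z': 3, 'total': 78}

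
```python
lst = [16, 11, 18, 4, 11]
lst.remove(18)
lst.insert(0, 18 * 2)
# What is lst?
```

After line 1: lst = [16, 11, 18, 4, 11]
After line 2 (remove first 18): lst = [16, 11, 4, 11]
After line 3 (insert 36 at index 0): lst = [36, 16, 11, 4, 11]

[36, 16, 11, 4, 11]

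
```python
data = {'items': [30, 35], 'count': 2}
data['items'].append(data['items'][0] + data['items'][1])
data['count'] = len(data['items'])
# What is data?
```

After line 1: data = {'items': [30, 35], 'count': 2}
After line 2 (append 30 + 35 = 65): data = {'items': [30, 35, 65], 'count': 2}
After line 3 (count = len(items) = 3): data = {'items': [30, 35, 65], 'count': 3}

{'items': [30, 35, 65], 'count': 3}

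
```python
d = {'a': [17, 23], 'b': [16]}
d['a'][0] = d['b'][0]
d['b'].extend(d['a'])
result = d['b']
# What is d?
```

After line 1: d = {'a': [17, 23], 'b': [16]}
After line 2 (a[0] = b[0] = 16): d = {'a': [16, 23], 'b': [16]}
After line 3 (b.extend(a) appends [16, 23]): d = {'a': [16, 23], 'b': [16, 16, 23]}
After line 4: result = d['b'] = [16, 16, 23]

{'a': [16, 23], 'b': [16, 16, 23]}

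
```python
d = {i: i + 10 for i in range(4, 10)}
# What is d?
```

{4: 14, 5: 15, 6: 16, 7: 17, 8: 18, 9: 19}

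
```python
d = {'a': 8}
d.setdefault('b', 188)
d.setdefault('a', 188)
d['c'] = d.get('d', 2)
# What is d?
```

After line 1: d = {'a': 8}
After line 2 (setdefault adds 'b'=188): d = {'a': 8, 'b': 188}
After line 3 (setdefault 'a' no-op, already exists): d = {'a': 8, 'b': 188}
After line 4 (get('d', 2) returns default since 'd' not in d): d = {'a': 8, 'b': 188, 'c': 2}

{'a': 8, 'b': 188, 'c': 2}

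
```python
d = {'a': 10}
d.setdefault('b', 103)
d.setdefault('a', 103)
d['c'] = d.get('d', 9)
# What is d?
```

After line 1: d = {'a': 10}
After line 2 (setdefault adds 'b'=103): d = {'a': 10, 'b': 103}
After line 3 (setdefault 'a' no-op, already exists): d = {'a': 10, 'b': 103}
After line 4 (get('d', 9) returns default since 'd' not in d): d = {'a': 10, 'b': 103, 'c': 9}

{'a': 10, 'b': 103, 'c': 9}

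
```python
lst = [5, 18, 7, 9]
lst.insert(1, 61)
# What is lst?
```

[5, 61, 18, 7, 9]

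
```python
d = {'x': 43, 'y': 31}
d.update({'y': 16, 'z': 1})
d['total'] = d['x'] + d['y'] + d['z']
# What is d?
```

After line 1: d = {'x': 43, 'y': 31}
After line 2 (y overwritten, z added): d = {'x': 43, 'y': 16, 'z': 1}
After line 3 (total = 43 + 16 + 1 = 60): d = {'x': 43, 'y': 16, 'z': 1, 'total': 60}

{'x': 43, 'y': 16, 'z': 1, 'total': 60}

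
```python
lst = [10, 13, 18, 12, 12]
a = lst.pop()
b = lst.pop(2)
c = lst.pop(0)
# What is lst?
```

After line 1: lst = [10, 13, 18, 12, 12]
After line 2 (pop() -> a = 12): lst = [10, 13, 18, 12]
After line 3 (pop(2) -> b = 18): lst = [10, 13, 12]
After line 4 (pop(0) -> c = 10): lst = [13, 12]

[13, 12]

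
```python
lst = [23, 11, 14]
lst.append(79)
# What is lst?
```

[23, 11, 14, 79]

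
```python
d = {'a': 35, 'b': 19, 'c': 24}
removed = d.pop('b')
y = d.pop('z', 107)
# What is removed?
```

After line 1: d = {'a': 35, 'b': 19, 'c': 24}
After line 2 (pop 'b' returns 19): d = {'a': 35, 'c': 24}, removed = 19
After line 3 (pop 'z' missing, returns default 107): d = {'a': 35, 'c': 24}, y = 107

19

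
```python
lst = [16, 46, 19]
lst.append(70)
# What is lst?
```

[16, 46, 19, 70]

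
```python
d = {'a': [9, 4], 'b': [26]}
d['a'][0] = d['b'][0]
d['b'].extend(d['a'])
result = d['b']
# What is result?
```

After line 1: d = {'a': [9, 4], 'b': [26]}
After line 2 (a[0] = b[0] = 26): d = {'a': [26, 4], 'b': [26]}
After line 3 (b.extend(a) appends [26, 4]): d = {'a': [26, 4], 'b': [26, 26, 4]}
After line 4: result = d['b'] = [26, 26, 4]

[26, 26, 4]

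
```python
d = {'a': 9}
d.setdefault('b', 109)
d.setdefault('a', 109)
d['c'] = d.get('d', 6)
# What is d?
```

After line 1: d = {'a': 9}
After line 2 (setdefault adds 'b'=109): d = {'a': 9, 'b': 109}
After line 3 (setdefault 'a' no-op, already exists): d = {'a': 9, 'b': 109}
After line 4 (get('d', 6) returns default since 'd' not in d): d = {'a': 9, 'b': 109, 'c': 6}

{'a': 9, 'b': 109, 'c': 6}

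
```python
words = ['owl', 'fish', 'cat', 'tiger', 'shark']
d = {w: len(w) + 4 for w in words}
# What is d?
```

{'owl': 7, 'fish': 8, 'cat': 7, 'tiger': 9, 'shark': 9}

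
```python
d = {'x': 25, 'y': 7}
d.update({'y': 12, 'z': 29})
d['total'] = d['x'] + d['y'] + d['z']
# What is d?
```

After line 1: d = {'x': 25, 'y': 7}
After line 2 (y overwritten, z added): d = {'x': 25, 'y': 12, 'z': 29}
After line 3 (total = 25 + 12 + 29 = 66): d = {'x': 25, 'y': 12, 'z': 29, 'total': 66}

{'x': 25, 'y': 12, 'z': 29, 'total': 66}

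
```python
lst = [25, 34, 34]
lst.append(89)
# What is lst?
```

[25, 34, 34, 89]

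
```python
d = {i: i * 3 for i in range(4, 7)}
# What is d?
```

{4: 12, 5: 15, 6: 18}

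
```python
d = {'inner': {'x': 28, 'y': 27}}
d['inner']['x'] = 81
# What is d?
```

After line 1: d = {'inner': {'x': 28, 'y': 27}}
After line 2 (inner x overwritten): d = {'inner': {'x': 81, 'y': 27}}

{'inner': {'x': 81, 'y': 27}}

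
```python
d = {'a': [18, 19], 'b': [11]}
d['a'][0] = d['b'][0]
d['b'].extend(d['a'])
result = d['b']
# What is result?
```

After line 1: d = {'a': [18, 19], 'b': [11]}
After line 2 (a[0] = b[0] = 11): d = {'a': [11, 19], 'b': [11]}
After line 3 (b.extend(a) appends [11, 19]): d = {'a': [11, 19], 'b': [11, 11, 19]}
After line 4: result = d['b'] = [11, 11, 19]

[11, 11, 19]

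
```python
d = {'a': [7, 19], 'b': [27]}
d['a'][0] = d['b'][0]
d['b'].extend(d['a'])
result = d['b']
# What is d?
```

After line 1: d = {'a': [7, 19], 'b': [27]}
After line 2 (a[0] = b[0] = 27): d = {'a': [27, 19], 'b': [27]}
After line 3 (b.extend(a) appends [27, 19]): d = {'a': [27, 19], 'b': [27, 27, 19]}
After line 4: result = d['b'] = [27, 27, 19]

{'a': [27, 19], 'b': [27, 27, 19]}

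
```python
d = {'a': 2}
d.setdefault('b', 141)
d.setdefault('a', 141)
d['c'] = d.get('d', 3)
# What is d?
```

After line 1: d = {'a': 2}
After line 2 (setdefault adds 'b'=141): d = {'a': 2, 'b': 141}
After line 3 (setdefault 'a' no-op, already exists): d = {'a': 2, 'b': 141}
After line 4 (get('d', 3) returns default since 'd' not in d): d = {'a': 2, 'b': 141, 'c': 3}

{'a': 2, 'b': 141, 'c': 3}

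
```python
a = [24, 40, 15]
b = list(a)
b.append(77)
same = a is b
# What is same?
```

After line 1: a = [24, 40, 15]
After line 2 (b = list(a) is a shallow copy, new object): a = [24, 40, 15], b = [24, 40, 15]
After line 3 (append only mutates b): a = [24, 40, 15], b = [24, 40, 15, 77]
After line 4 (same = a is b; different objects -> False): same = False

False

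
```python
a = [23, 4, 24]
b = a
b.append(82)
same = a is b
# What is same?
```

After line 1: a = [23, 4, 24]
After line 2 (b = a is an alias, same object): a = [23, 4, 24], b = [23, 4, 24]
After line 3 (b.append mutates the shared list): a = [23, 4, 24, 82], b = [23, 4, 24, 82]
After line 4 (same = a is b; same object -> True): same = True

True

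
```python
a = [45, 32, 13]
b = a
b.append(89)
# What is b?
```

After line 1: a = [45, 32, 13]
After line 2 (b = a is an alias, same object): a = [45, 32, 13], b = [45, 32, 13]
After line 3 (b.append mutates the shared list): a = [45, 32, 13, 89], b = [45, 32, 13, 89]

[45, 32, 13, 89]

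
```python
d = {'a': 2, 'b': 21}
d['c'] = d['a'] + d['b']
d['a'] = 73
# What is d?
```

After line 1: d = {'a': 2, 'b': 21}
After line 2 (d['c'] = 2 + 21): d = {'a': 2, 'b': 21, 'c': 23}
After line 3: d = {'a': 73, 'b': 21, 'c': 23}

{'a': 73, 'b': 21, 'c': 23}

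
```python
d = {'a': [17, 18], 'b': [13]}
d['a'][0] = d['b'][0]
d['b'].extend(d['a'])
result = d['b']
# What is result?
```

After line 1: d = {'a': [17, 18], 'b': [13]}
After line 2 (a[0] = b[0] = 13): d = {'a': [13, 18], 'b': [13]}
After line 3 (b.extend(a) appends [13, 18]): d = {'a': [13, 18], 'b': [13, 13, 18]}
After line 4: result = d['b'] = [13, 13, 18]

[13, 13, 18]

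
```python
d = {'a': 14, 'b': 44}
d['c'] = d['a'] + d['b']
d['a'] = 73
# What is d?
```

After line 1: d = {'a': 14, 'b': 44}
After line 2 (d['c'] = 14 + 44): d = {'a': 14, 'b': 44, 'c': 58}
After line 3: d = {'a': 73, 'b': 44, 'c': 58}

{'a': 73, 'b': 44, 'c': 58}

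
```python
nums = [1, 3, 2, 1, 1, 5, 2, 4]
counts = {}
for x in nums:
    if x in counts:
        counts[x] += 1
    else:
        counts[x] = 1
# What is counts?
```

Initial: counts = {}, nums = [1, 3, 2, 1, 1, 5, 2, 4]
See 1: counts = {1: 1}
See 3: counts = {1: 1, 3: 1}
See 2: counts = {1: 1, 3: 1, 2: 1}
See 1: counts = {1: 2, 3: 1, 2: 1}
See 1: counts = {1: 3, 3: 1, 2: 1}
See 5: counts = {1: 3, 3: 1, 2: 1, 5: 1}
See 2: counts = {1: 3, 3: 1, 2: 2, 5: 1}
See 4: counts = {1: 3, 3: 1, 2: 2, 5: 1, 4: 1}

{1: 3, 3: 1, 2: 2, 5: 1, 4: 1}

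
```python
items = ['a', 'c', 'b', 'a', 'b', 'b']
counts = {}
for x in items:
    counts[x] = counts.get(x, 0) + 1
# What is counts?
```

Initial: counts = {}, items = ['a', 'c', 'b', 'a', 'b', 'b']
See 'a': counts = {'a': 1}
See 'c': counts = {'a': 1, 'c': 1}
See 'b': counts = {'a': 1, 'c': 1, 'b': 1}
See 'a': counts = {'a': 2, 'c': 1, 'b': 1}
See 'b': counts = {'a': 2, 'c': 1, 'b': 2}
See 'b': counts = {'a': 2, 'c': 1, 'b': 3}

{'a': 2, 'c': 1, 'b': 3}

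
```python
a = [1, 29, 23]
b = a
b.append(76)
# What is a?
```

After line 1: a = [1, 29, 23]
After line 2 (b = a is an alias, same object): a = [1, 29, 23], b = [1, 29, 23]
After line 3 (b.append mutates the shared list): a = [1, 29, 23, 76], b = [1, 29, 23, 76]

[1, 29, 23, 76]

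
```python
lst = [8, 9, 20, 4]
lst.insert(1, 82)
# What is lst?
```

[8, 82, 9, 20, 4]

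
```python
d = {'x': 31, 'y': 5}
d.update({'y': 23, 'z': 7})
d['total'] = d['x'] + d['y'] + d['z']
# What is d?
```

After line 1: d = {'x': 31, 'y': 5}
After line 2 (y overwritten, z added): d = {'x': 31, 'y': 23, 'z': 7}
After line 3 (total = 31 + 23 + 7 = 61): d = {'x': 31, 'y': 23, 'z': 7, 'total': 61}

{'x': 31, 'y': 23, 'z': 7, 'total': 61}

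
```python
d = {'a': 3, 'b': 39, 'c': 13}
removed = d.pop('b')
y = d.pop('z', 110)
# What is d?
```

After line 1: d = {'a': 3, 'b': 39, 'c': 13}
After line 2 (pop 'b' returns 39): d = {'a': 3, 'c': 13}, removed = 39
After line 3 (pop 'z' missing, returns default 110): d = {'a': 3, 'c': 13}, y = 110

{'a': 3, 'c': 13}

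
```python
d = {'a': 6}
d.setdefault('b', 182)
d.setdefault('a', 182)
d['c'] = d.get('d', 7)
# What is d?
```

After line 1: d = {'a': 6}
After line 2 (setdefault adds 'b'=182): d = {'a': 6, 'b': 182}
After line 3 (setdefault 'a' no-op, already exists): d = {'a': 6, 'b': 182}
After line 4 (get('d', 7) returns default since 'd' not in d): d = {'a': 6, 'b': 182, 'c': 7}

{'a': 6, 'b': 182, 'c': 7}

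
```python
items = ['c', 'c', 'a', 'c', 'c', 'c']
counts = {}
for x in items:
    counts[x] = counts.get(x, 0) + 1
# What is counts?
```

Initial: counts = {}, items = ['c', 'c', 'a', 'c', 'c', 'c']
See 'c': counts = {'c': 1}
See 'c': counts = {'c': 2}
See 'a': counts = {'c': 2, 'a': 1}
See 'c': counts = {'c': 3, 'a': 1}
See 'c': counts = {'c': 4, 'a': 1}
See 'c': counts = {'c': 5, 'a': 1}

{'c': 5, 'a': 1}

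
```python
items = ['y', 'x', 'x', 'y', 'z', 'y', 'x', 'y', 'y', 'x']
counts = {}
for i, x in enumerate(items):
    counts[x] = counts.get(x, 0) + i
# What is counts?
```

Initial: counts = {}, items = ['y', 'x', 'x', 'y', 'z', 'y', 'x', 'y', 'y', 'x']
i=0, x='y': counts = {'y': 0}
i=1, x='x': counts = {'y': 0, 'x': 1}
i=2, x='x': counts = {'y': 0, 'x': 3}
i=3, x='y': counts = {'y': 3, 'x': 3}
i=4, x='z': counts = {'y': 3, 'x': 3, 'z': 4}
i=5, x='y': counts = {'y': 8, 'x': 3, 'z': 4}
i=6, x='x': counts = {'y': 8, 'x': 9, 'z': 4}
i=7, x='y': counts = {'y': 15, 'x': 9, 'z': 4}
i=8, x='y': counts = {'y': 23, 'x': 9, 'z': 4}
i=9, x='x': counts = {'y': 23, 'x': 18, 'z': 4}

{'y': 23, 'x': 18, 'z': 4}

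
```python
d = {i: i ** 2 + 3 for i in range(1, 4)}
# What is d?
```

{1: 4, 2: 7, 3: 12}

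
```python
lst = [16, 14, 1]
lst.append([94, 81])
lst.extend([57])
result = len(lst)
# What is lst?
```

After line 1: lst = [16, 14, 1]
After line 2 (append adds [94, 81] as single element): lst = [16, 14, 1, [94, 81]]
After line 3 (extend unpacks [57], adds 57): lst = [16, 14, 1, [94, 81], 57]
After line 4: result = len(lst) = 5

[16, 14, 1, [94, 81], 57]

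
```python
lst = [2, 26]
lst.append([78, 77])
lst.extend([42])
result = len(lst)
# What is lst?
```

After line 1: lst = [2, 26]
After line 2 (append adds [78, 77] as single element): lst = [2, 26, [78, 77]]
After line 3 (extend unpacks [42], adds 42): lst = [2, 26, [78, 77], 42]
After line 4: result = len(lst) = 4

[2, 26, [78, 77], 42]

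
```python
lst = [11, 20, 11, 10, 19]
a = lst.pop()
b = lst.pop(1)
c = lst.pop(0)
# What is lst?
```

After line 1: lst = [11, 20, 11, 10, 19]
After line 2 (pop() -> a = 19): lst = [11, 20, 11, 10]
After line 3 (pop(1) -> b = 20): lst = [11, 11, 10]
After line 4 (pop(0) -> c = 11): lst = [11, 10]

[11, 10]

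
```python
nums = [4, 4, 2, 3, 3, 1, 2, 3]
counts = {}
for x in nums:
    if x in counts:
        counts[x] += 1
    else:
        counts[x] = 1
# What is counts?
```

Initial: counts = {}, nums = [4, 4, 2, 3, 3, 1, 2, 3]
See 4: counts = {4: 1}
See 4: counts = {4: 2}
See 2: counts = {4: 2, 2: 1}
See 3: counts = {4: 2, 2: 1, 3: 1}
See 3: counts = {4: 2, 2: 1, 3: 2}
See 1: counts = {4: 2, 2: 1, 3: 2, 1: 1}
See 2: counts = {4: 2, 2: 2, 3: 2, 1: 1}
See 3: counts = {4: 2, 2: 2, 3: 3, 1: 1}

{4: 2, 2: 2, 3: 3, 1: 1}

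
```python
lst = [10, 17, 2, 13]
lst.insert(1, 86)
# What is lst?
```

[10, 86, 17, 2, 13]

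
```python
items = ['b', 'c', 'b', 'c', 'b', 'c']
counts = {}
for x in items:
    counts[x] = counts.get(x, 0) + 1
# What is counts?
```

Initial: counts = {}, items = ['b', 'c', 'b', 'c', 'b', 'c']
See 'b': counts = {'b': 1}
See 'c': counts = {'b': 1, 'c': 1}
See 'b': counts = {'b': 2, 'c': 1}
See 'c': counts = {'b': 2, 'c': 2}
See 'b': counts = {'b': 3, 'c': 2}
See 'c': counts = {'b': 3, 'c': 3}

{'b': 3, 'c': 3}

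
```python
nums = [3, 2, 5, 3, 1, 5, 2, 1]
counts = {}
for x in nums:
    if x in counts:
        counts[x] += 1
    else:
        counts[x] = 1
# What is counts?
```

Initial: counts = {}, nums = [3, 2, 5, 3, 1, 5, 2, 1]
See 3: counts = {3: 1}
See 2: counts = {3: 1, 2: 1}
See 5: counts = {3: 1, 2: 1, 5: 1}
See 3: counts = {3: 2, 2: 1, 5: 1}
See 1: counts = {3: 2, 2: 1, 5: 1, 1: 1}
See 5: counts = {3: 2, 2: 1, 5: 2, 1: 1}
See 2: counts = {3: 2, 2: 2, 5: 2, 1: 1}
See 1: counts = {3: 2, 2: 2, 5: 2, 1: 2}

{3: 2, 2: 2, 5: 2, 1: 2}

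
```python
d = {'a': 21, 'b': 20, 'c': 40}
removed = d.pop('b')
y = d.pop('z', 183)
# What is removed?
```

After line 1: d = {'a': 21, 'b': 20, 'c': 40}
After line 2 (pop 'b' returns 20): d = {'a': 21, 'c': 40}, removed = 20
After line 3 (pop 'z' missing, returns default 183): d = {'a': 21, 'c': 40}, y = 183

20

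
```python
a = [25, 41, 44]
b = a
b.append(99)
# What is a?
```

After line 1: a = [25, 41, 44]
After line 2 (b = a is an alias, same object): a = [25, 41, 44], b = [25, 41, 44]
After line 3 (b.append mutates the shared list): a = [25, 41, 44, 99], b = [25, 41, 44, 99]

[25, 41, 44, 99]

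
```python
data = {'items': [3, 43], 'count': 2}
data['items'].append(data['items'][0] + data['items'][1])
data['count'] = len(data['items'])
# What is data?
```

After line 1: data = {'items': [3, 43], 'count': 2}
After line 2 (append 3 + 43 = 46): data = {'items': [3, 43, 46], 'count': 2}
After line 3 (count = len(items) = 3): data = {'items': [3, 43, 46], 'count': 3}

{'items': [3, 43, 46], 'count': 3}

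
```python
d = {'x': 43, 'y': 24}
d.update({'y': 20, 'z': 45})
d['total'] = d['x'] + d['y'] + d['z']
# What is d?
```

After line 1: d = {'x': 43, 'y': 24}
After line 2 (y overwritten, z added): d = {'x': 43, 'y': 20, 'z': 45}
After line 3 (total = 43 + 20 + 45 = 108): d = {'x': 43, 'y': 20, 'z': 45, 'total': 108}

{'x': 43, 'y': 20, 'z': 45, 'total': 108}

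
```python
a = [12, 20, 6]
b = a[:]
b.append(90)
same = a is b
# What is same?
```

After line 1: a = [12, 20, 6]
After line 2 (b = a[:] is a shallow copy, new object): a = [12, 20, 6], b = [12, 20, 6]
After line 3 (append only mutates b): a = [12, 20, 6], b = [12, 20, 6, 90]
After line 4 (same = a is b; different objects -> False): same = False

False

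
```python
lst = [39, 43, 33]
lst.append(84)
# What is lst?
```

[39, 43, 33, 84]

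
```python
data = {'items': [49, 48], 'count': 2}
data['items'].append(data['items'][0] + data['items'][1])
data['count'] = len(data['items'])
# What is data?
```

After line 1: data = {'items': [49, 48], 'count': 2}
After line 2 (append 49 + 48 = 97): data = {'items': [49, 48, 97], 'count': 2}
After line 3 (count = len(items) = 3): data = {'items': [49, 48, 97], 'count': 3}

{'items': [49, 48, 97], 'count': 3}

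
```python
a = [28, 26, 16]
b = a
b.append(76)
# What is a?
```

After line 1: a = [28, 26, 16]
After line 2 (b = a is an alias, same object): a = [28, 26, 16], b = [28, 26, 16]
After line 3 (b.append mutates the shared list): a = [28, 26, 16, 76], b = [28, 26, 16, 76]

[28, 26, 16, 76]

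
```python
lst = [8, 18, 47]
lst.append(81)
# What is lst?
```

[8, 18, 47, 81]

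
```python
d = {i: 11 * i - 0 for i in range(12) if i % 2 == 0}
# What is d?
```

{0: 0, 2: 22, 4: 44, 6: 66, 8: 88, 10: 110}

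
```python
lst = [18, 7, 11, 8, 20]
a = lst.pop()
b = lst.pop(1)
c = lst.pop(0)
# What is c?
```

After line 1: lst = [18, 7, 11, 8, 20]
After line 2 (pop() -> a = 20): lst = [18, 7, 11, 8]
After line 3 (pop(1) -> b = 7): lst = [18, 11, 8]
After line 4 (pop(0) -> c = 18): lst = [11, 8]

18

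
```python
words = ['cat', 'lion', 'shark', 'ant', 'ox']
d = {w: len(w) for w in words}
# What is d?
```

{'cat': 3, 'lion': 4, 'shark': 5, 'ant': 3, 'ox': 2}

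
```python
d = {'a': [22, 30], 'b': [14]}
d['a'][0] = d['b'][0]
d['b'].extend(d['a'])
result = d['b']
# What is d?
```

After line 1: d = {'a': [22, 30], 'b': [14]}
After line 2 (a[0] = b[0] = 14): d = {'a': [14, 30], 'b': [14]}
After line 3 (b.extend(a) appends [14, 30]): d = {'a': [14, 30], 'b': [14, 14, 30]}
After line 4: result = d['b'] = [14, 14, 30]

{'a': [14, 30], 'b': [14, 14, 30]}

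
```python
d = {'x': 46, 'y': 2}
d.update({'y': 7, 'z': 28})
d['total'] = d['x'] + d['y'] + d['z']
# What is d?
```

After line 1: d = {'x': 46, 'y': 2}
After line 2 (y overwritten, z added): d = {'x': 46, 'y': 7, 'z': 28}
After line 3 (total = 46 + 7 + 28 = 81): d = {'x': 46, 'y': 7, 'z': 28, 'total': 81}

{'x': 46, 'y': 7, 'z': 28, 'total': 81}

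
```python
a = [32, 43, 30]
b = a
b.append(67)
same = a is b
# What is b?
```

After line 1: a = [32, 43, 30]
After line 2 (b = a is an alias, same object): a = [32, 43, 30], b = [32, 43, 30]
After line 3 (b.append mutates the shared list): a = [32, 43, 30, 67], b = [32, 43, 30, 67]
After line 4 (same = a is b; same object -> True): same = True

[32, 43, 30, 67]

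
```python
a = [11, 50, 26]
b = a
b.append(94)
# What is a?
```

After line 1: a = [11, 50, 26]
After line 2 (b = a is an alias, same object): a = [11, 50, 26], b = [11, 50, 26]
After line 3 (b.append mutates the shared list): a = [11, 50, 26, 94], b = [11, 50, 26, 94]

[11, 50, 26, 94]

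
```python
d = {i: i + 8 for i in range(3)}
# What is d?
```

{0: 8, 1: 9, 2: 10}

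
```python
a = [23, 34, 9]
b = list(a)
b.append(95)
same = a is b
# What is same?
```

After line 1: a = [23, 34, 9]
After line 2 (b = list(a) is a shallow copy, new object): a = [23, 34, 9], b = [23, 34, 9]
After line 3 (append only mutates b): a = [23, 34, 9], b = [23, 34, 9, 95]
After line 4 (same = a is b; different objects -> False): same = False

False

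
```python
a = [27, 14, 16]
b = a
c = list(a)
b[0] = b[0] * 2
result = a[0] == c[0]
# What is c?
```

After line 1: a = [27, 14, 16]
After line 2 (b = a, alias): a = [27, 14, 16], b = [27, 14, 16]
After line 3 (c = list(a) is a copy, new object): c = [27, 14, 16]
After line 4 (b[0] = 27 * 2 = 54; mutates shared a/b): a = b = [54, 14, 16], c = [27, 14, 16]
After line 5 (a[0] = 54, c[0] = 27; result = False)

[27, 14, 16]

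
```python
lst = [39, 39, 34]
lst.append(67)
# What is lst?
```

[39, 39, 34, 67]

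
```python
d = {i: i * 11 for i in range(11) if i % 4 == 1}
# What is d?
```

{1: 11, 5: 55, 9: 99}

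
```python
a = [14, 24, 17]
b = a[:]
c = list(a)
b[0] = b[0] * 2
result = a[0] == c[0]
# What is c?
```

After line 1: a = [14, 24, 17]
After line 2 (b = a[:], copy): a = [14, 24, 17], b = [14, 24, 17]
After line 3 (c = list(a) is a copy, new object): c = [14, 24, 17]
After line 4 (b[0] = 14 * 2 = 28; only b mutates (copy)): a = [14, 24, 17], b = [28, 24, 17], c = [14, 24, 17]
After line 5 (a[0] = 14, c[0] = 14; result = True)

[14, 24, 17]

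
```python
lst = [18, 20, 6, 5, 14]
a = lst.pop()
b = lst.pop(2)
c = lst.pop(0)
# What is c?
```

After line 1: lst = [18, 20, 6, 5, 14]
After line 2 (pop() -> a = 14): lst = [18, 20, 6, 5]
After line 3 (pop(2) -> b = 6): lst = [18, 20, 5]
After line 4 (pop(0) -> c = 18): lst = [20, 5]

18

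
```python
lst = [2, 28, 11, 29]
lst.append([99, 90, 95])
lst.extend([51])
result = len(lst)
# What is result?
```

After line 1: lst = [2, 28, 11, 29]
After line 2 (append adds [99, 90, 95] as single element): lst = [2, 28, 11, 29, [99, 90, 95]]
After line 3 (extend unpacks [51], adds 51): lst = [2, 28, 11, 29, [99, 90, 95], 51]
After line 4: result = len(lst) = 6

6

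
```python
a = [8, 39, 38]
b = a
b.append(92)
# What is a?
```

After line 1: a = [8, 39, 38]
After line 2 (b = a is an alias, same object): a = [8, 39, 38], b = [8, 39, 38]
After line 3 (b.append mutates the shared list): a = [8, 39, 38, 92], b = [8, 39, 38, 92]

[8, 39, 38, 92]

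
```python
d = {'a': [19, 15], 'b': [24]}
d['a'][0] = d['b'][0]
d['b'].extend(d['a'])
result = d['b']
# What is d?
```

After line 1: d = {'a': [19, 15], 'b': [24]}
After line 2 (a[0] = b[0] = 24): d = {'a': [24, 15], 'b': [24]}
After line 3 (b.extend(a) appends [24, 15]): d = {'a': [24, 15], 'b': [24, 24, 15]}
After line 4: result = d['b'] = [24, 24, 15]

{'a': [24, 15], 'b': [24, 24, 15]}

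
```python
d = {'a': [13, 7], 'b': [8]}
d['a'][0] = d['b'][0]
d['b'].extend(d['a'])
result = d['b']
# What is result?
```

After line 1: d = {'a': [13, 7], 'b': [8]}
After line 2 (a[0] = b[0] = 8): d = {'a': [8, 7], 'b': [8]}
After line 3 (b.extend(a) appends [8, 7]): d = {'a': [8, 7], 'b': [8, 8, 7]}
After line 4: result = d['b'] = [8, 8, 7]

[8, 8, 7]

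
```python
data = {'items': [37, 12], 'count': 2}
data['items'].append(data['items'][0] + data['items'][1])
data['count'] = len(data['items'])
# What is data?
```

After line 1: data = {'items': [37, 12], 'count': 2}
After line 2 (append 37 + 12 = 49): data = {'items': [37, 12, 49], 'count': 2}
After line 3 (count = len(items) = 3): data = {'items': [37, 12, 49], 'count': 3}

{'items': [37, 12, 49], 'count': 3}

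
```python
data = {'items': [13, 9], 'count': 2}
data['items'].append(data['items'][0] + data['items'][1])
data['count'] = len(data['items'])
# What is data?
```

After line 1: data = {'items': [13, 9], 'count': 2}
After line 2 (append 13 + 9 = 22): data = {'items': [13, 9, 22], 'count': 2}
After line 3 (count = len(items) = 3): data = {'items': [13, 9, 22], 'count': 3}

{'items': [13, 9, 22], 'count': 3}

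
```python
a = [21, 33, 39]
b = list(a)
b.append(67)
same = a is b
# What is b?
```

After line 1: a = [21, 33, 39]
After line 2 (b = list(a) is a shallow copy, new object): a = [21, 33, 39], b = [21, 33, 39]
After line 3 (append only mutates b): a = [21, 33, 39], b = [21, 33, 39, 67]
After line 4 (same = a is b; different objects -> False): same = False

[21, 33, 39, 67]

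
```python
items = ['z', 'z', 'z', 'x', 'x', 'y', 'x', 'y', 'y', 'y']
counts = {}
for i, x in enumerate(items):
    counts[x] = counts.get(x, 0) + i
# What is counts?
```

Initial: counts = {}, items = ['z', 'z', 'z', 'x', 'x', 'y', 'x', 'y', 'y', 'y']
i=0, x='z': counts = {'z': 0}
i=1, x='z': counts = {'z': 1}
i=2, x='z': counts = {'z': 3}
i=3, x='x': counts = {'z': 3, 'x': 3}
i=4, x='x': counts = {'z': 3, 'x': 7}
i=5, x='y': counts = {'z': 3, 'x': 7, 'y': 5}
i=6, x='x': counts = {'z': 3, 'x': 13, 'y': 5}
i=7, x='y': counts = {'z': 3, 'x': 13, 'y': 12}
i=8, x='y': counts = {'z': 3, 'x': 13, 'y': 20}
i=9, x='y': counts = {'z': 3, 'x': 13, 'y': 29}

{'z': 3, 'x': 13, 'y': 29}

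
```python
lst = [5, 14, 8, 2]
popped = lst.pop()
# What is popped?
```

2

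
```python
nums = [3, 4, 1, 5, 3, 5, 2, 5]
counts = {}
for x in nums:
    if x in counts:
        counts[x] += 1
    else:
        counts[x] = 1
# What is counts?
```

Initial: counts = {}, nums = [3, 4, 1, 5, 3, 5, 2, 5]
See 3: counts = {3: 1}
See 4: counts = {3: 1, 4: 1}
See 1: counts = {3: 1, 4: 1, 1: 1}
See 5: counts = {3: 1, 4: 1, 1: 1, 5: 1}
See 3: counts = {3: 2, 4: 1, 1: 1, 5: 1}
See 5: counts = {3: 2, 4: 1, 1: 1, 5: 2}
See 2: counts = {3: 2, 4: 1, 1: 1, 5: 2, 2: 1}
See 5: counts = {3: 2, 4: 1, 1: 1, 5: 3, 2: 1}

{3: 2, 4: 1, 1: 1, 5: 3, 2: 1}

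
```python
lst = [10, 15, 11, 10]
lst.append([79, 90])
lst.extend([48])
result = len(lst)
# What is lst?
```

After line 1: lst = [10, 15, 11, 10]
After line 2 (append adds [79, 90] as single element): lst = [10, 15, 11, 10, [79, 90]]
After line 3 (extend unpacks [48], adds 48): lst = [10, 15, 11, 10, [79, 90], 48]
After line 4: result = len(lst) = 6

[10, 15, 11, 10, [79, 90], 48]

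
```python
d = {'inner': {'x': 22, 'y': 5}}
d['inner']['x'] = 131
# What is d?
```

After line 1: d = {'inner': {'x': 22, 'y': 5}}
After line 2 (inner x overwritten): d = {'inner': {'x': 131, 'y': 5}}

{'inner': {'x': 131, 'y': 5}}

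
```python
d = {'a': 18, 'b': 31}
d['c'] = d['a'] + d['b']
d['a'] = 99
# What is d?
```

After line 1: d = {'a': 18, 'b': 31}
After line 2 (d['c'] = 18 + 31): d = {'a': 18, 'b': 31, 'c': 49}
After line 3: d = {'a': 99, 'b': 31, 'c': 49}

{'a': 99, 'b': 31, 'c': 49}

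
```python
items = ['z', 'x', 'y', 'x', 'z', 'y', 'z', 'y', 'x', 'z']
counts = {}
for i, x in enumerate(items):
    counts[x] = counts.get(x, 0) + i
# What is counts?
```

Initial: counts = {}, items = ['z', 'x', 'y', 'x', 'z', 'y', 'z', 'y', 'x', 'z']
i=0, x='z': counts = {'z': 0}
i=1, x='x': counts = {'z': 0, 'x': 1}
i=2, x='y': counts = {'z': 0, 'x': 1, 'y': 2}
i=3, x='x': counts = {'z': 0, 'x': 4, 'y': 2}
i=4, x='z': counts = {'z': 4, 'x': 4, 'y': 2}
i=5, x='y': counts = {'z': 4, 'x': 4, 'y': 7}
i=6, x='z': counts = {'z': 10, 'x': 4, 'y': 7}
i=7, x='y': counts = {'z': 10, 'x': 4, 'y': 14}
i=8, x='x': counts = {'z': 10, 'x': 12, 'y': 14}
i=9, x='z': counts = {'z': 19, 'x': 12, 'y': 14}

{'z': 19, 'x': 12, 'y': 14}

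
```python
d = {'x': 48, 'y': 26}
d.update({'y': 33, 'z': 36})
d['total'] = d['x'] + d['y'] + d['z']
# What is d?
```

After line 1: d = {'x': 48, 'y': 26}
After line 2 (y overwritten, z added): d = {'x': 48, 'y': 33, 'z': 36}
After line 3 (total = 48 + 33 + 36 = 117): d = {'x': 48, 'y': 33, 'z': 36, 'total': 117}

{'x': 48, 'y': 33, 'z': 36, 'total': 117}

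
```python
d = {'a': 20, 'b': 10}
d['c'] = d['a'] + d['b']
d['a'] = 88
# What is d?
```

After line 1: d = {'a': 20, 'b': 10}
After line 2 (d['c'] = 20 + 10): d = {'a': 20, 'b': 10, 'c': 30}
After line 3: d = {'a': 88, 'b': 10, 'c': 30}

{'a': 88, 'b': 10, 'c': 30}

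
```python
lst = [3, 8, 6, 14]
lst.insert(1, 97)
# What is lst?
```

[3, 97, 8, 6, 14]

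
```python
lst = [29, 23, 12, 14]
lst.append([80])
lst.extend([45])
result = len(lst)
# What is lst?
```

After line 1: lst = [29, 23, 12, 14]
After line 2 (append adds [80] as single element): lst = [29, 23, 12, 14, [80]]
After line 3 (extend unpacks [45], adds 45): lst = [29, 23, 12, 14, [80], 45]
After line 4: result = len(lst) = 6

[29, 23, 12, 14, [80], 45]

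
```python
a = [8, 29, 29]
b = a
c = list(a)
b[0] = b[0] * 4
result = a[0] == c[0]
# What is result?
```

After line 1: a = [8, 29, 29]
After line 2 (b = a, alias): a = [8, 29, 29], b = [8, 29, 29]
After line 3 (c = list(a) is a copy, new object): c = [8, 29, 29]
After line 4 (b[0] = 8 * 4 = 32; mutates shared a/b): a = b = [32, 29, 29], c = [8, 29, 29]
After line 5 (a[0] = 32, c[0] = 8; result = False)

False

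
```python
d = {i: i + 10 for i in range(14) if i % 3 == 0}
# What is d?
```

{0: 10, 3: 13, 6: 16, 9: 19, 12: 22}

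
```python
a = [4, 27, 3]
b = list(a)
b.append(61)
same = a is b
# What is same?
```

After line 1: a = [4, 27, 3]
After line 2 (b = list(a) is a shallow copy, new object): a = [4, 27, 3], b = [4, 27, 3]
After line 3 (append only mutates b): a = [4, 27, 3], b = [4, 27, 3, 61]
After line 4 (same = a is b; different objects -> False): same = False

False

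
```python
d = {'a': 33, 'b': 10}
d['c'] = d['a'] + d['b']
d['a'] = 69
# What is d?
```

After line 1: d = {'a': 33, 'b': 10}
After line 2 (d['c'] = 33 + 10): d = {'a': 33, 'b': 10, 'c': 43}
After line 3: d = {'a': 69, 'b': 10, 'c': 43}

{'a': 69, 'b': 10, 'c': 43}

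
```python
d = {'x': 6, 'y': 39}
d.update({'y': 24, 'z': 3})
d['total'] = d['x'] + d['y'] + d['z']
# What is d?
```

After line 1: d = {'x': 6, 'y': 39}
After line 2 (y overwritten, z added): d = {'x': 6, 'y': 24, 'z': 3}
After line 3 (total = 6 + 24 + 3 = 33): d = {'x': 6, 'y': 24, 'z': 3, 'total': 33}

{'x': 6, 'y': 24, 'z': 3, 'total': 33}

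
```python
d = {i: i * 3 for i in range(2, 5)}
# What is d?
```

{2: 6, 3: 9, 4: 12}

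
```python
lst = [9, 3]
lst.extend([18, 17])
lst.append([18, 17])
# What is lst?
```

After line 1: lst = [9, 3]
After line 2 (extend unpacks [18, 17]): lst = [9, 3, 18, 17]
After line 3 (append adds [18, 17] as single element): lst = [9, 3, 18, 17, [18, 17]]

[9, 3, 18, 17, [18, 17]]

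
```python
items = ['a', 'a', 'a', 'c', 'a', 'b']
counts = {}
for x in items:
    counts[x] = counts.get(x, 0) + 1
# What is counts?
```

Initial: counts = {}, items = ['a', 'a', 'a', 'c', 'a', 'b']
See 'a': counts = {'a': 1}
See 'a': counts = {'a': 2}
See 'a': counts = {'a': 3}
See 'c': counts = {'a': 3, 'c': 1}
See 'a': counts = {'a': 4, 'c': 1}
See 'b': counts = {'a': 4, 'c': 1, 'b': 1}

{'a': 4, 'c': 1, 'b': 1}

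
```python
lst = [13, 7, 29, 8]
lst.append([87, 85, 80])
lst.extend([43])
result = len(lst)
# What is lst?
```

After line 1: lst = [13, 7, 29, 8]
After line 2 (append adds [87, 85, 80] as single element): lst = [13, 7, 29, 8, [87, 85, 80]]
After line 3 (extend unpacks [43], adds 43): lst = [13, 7, 29, 8, [87, 85, 80], 43]
After line 4: result = len(lst) = 6

[13, 7, 29, 8, [87, 85, 80], 43]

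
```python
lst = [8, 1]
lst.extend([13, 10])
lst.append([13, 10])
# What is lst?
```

After line 1: lst = [8, 1]
After line 2 (extend unpacks [13, 10]): lst = [8, 1, 13, 10]
After line 3 (append adds [13, 10] as single element): lst = [8, 1, 13, 10, [13, 10]]

[8, 1, 13, 10, [13, 10]]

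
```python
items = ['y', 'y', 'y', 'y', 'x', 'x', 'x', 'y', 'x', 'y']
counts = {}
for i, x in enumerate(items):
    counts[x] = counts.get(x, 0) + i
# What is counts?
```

Initial: counts = {}, items = ['y', 'y', 'y', 'y', 'x', 'x', 'x', 'y', 'x', 'y']
i=0, x='y': counts = {'y': 0}
i=1, x='y': counts = {'y': 1}
i=2, x='y': counts = {'y': 3}
i=3, x='y': counts = {'y': 6}
i=4, x='x': counts = {'y': 6, 'x': 4}
i=5, x='x': counts = {'y': 6, 'x': 9}
i=6, x='x': counts = {'y': 6, 'x': 15}
i=7, x='y': counts = {'y': 13, 'x': 15}
i=8, x='x': counts = {'y': 13, 'x': 23}
i=9, x='y': counts = {'y': 22, 'x': 23}

{'y': 22, 'x': 23}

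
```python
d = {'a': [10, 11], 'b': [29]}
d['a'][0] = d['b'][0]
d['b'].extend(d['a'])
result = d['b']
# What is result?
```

After line 1: d = {'a': [10, 11], 'b': [29]}
After line 2 (a[0] = b[0] = 29): d = {'a': [29, 11], 'b': [29]}
After line 3 (b.extend(a) appends [29, 11]): d = {'a': [29, 11], 'b': [29, 29, 11]}
After line 4: result = d['b'] = [29, 29, 11]

[29, 29, 11]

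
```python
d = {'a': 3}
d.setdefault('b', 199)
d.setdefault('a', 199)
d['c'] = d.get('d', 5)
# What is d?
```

After line 1: d = {'a': 3}
After line 2 (setdefault adds 'b'=199): d = {'a': 3, 'b': 199}
After line 3 (setdefault 'a' no-op, already exists): d = {'a': 3, 'b': 199}
After line 4 (get('d', 5) returns default since 'd' not in d): d = {'a': 3, 'b': 199, 'c': 5}

{'a': 3, 'b': 199, 'c': 5}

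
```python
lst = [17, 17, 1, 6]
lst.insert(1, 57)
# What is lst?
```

[17, 57, 17, 1, 6]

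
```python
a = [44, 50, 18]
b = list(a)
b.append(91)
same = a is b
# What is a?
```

After line 1: a = [44, 50, 18]
After line 2 (b = list(a) is a shallow copy, new object): a = [44, 50, 18], b = [44, 50, 18]
After line 3 (append only mutates b): a = [44, 50, 18], b = [44, 50, 18, 91]
After line 4 (same = a is b; different objects -> False): same = False

[44, 50, 18]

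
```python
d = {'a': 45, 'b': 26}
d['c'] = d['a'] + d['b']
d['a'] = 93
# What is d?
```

After line 1: d = {'a': 45, 'b': 26}
After line 2 (d['c'] = 45 + 26): d = {'a': 45, 'b': 26, 'c': 71}
After line 3: d = {'a': 93, 'b': 26, 'c': 71}

{'a': 93, 'b': 26, 'c': 71}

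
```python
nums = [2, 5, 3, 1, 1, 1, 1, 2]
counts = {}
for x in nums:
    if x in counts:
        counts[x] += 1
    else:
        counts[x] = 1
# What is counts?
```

Initial: counts = {}, nums = [2, 5, 3, 1, 1, 1, 1, 2]
See 2: counts = {2: 1}
See 5: counts = {2: 1, 5: 1}
See 3: counts = {2: 1, 5: 1, 3: 1}
See 1: counts = {2: 1, 5: 1, 3: 1, 1: 1}
See 1: counts = {2: 1, 5: 1, 3: 1, 1: 2}
See 1: counts = {2: 1, 5: 1, 3: 1, 1: 3}
See 1: counts = {2: 1, 5: 1, 3: 1, 1: 4}
See 2: counts = {2: 2, 5: 1, 3: 1, 1: 4}

{2: 2, 5: 1, 3: 1, 1: 4}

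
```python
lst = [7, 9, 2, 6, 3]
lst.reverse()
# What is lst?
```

[3, 6, 2, 9, 7]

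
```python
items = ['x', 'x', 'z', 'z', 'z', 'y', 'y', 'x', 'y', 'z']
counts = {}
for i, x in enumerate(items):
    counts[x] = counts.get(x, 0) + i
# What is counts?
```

Initial: counts = {}, items = ['x', 'x', 'z', 'z', 'z', 'y', 'y', 'x', 'y', 'z']
i=0, x='x': counts = {'x': 0}
i=1, x='x': counts = {'x': 1}
i=2, x='z': counts = {'x': 1, 'z': 2}
i=3, x='z': counts = {'x': 1, 'z': 5}
i=4, x='z': counts = {'x': 1, 'z': 9}
i=5, x='y': counts = {'x': 1, 'z': 9, 'y': 5}
i=6, x='y': counts = {'x': 1, 'z': 9, 'y': 11}
i=7, x='x': counts = {'x': 8, 'z': 9, 'y': 11}
i=8, x='y': counts = {'x': 8, 'z': 9, 'y': 19}
i=9, x='z': counts = {'x': 8, 'z': 18, 'y': 19}

{'x': 8, 'z': 18, 'y': 19}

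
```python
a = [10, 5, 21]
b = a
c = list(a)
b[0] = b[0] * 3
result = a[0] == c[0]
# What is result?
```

After line 1: a = [10, 5, 21]
After line 2 (b = a, alias): a = [10, 5, 21], b = [10, 5, 21]
After line 3 (c = list(a) is a copy, new object): c = [10, 5, 21]
After line 4 (b[0] = 10 * 3 = 30; mutates shared a/b): a = b = [30, 5, 21], c = [10, 5, 21]
After line 5 (a[0] = 30, c[0] = 10; result = False)

False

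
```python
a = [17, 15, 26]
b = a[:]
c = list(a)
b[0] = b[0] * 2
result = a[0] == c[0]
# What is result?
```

After line 1: a = [17, 15, 26]
After line 2 (b = a[:], copy): a = [17, 15, 26], b = [17, 15, 26]
After line 3 (c = list(a) is a copy, new object): c = [17, 15, 26]
After line 4 (b[0] = 17 * 2 = 34; only b mutates (copy)): a = [17, 15, 26], b = [34, 15, 26], c = [17, 15, 26]
After line 5 (a[0] = 17, c[0] = 17; result = True)

True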